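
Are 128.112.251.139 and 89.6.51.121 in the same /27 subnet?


Mask: 255.255.255.224
128.112.251.139 AND mask = 128.112.251.128
89.6.51.121 AND mask = 89.6.51.96
No, different subnets (128.112.251.128 vs 89.6.51.96)


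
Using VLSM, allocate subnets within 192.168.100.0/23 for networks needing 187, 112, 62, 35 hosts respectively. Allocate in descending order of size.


187 hosts -> /24 (254 usable): 192.168.100.0/24
112 hosts -> /25 (126 usable): 192.168.101.0/25
62 hosts -> /26 (62 usable): 192.168.101.128/26
35 hosts -> /26 (62 usable): 192.168.101.192/26
Allocation: 192.168.100.0/24 (187 hosts, 254 usable); 192.168.101.0/25 (112 hosts, 126 usable); 192.168.101.128/26 (62 hosts, 62 usable); 192.168.101.192/26 (35 hosts, 62 usable)


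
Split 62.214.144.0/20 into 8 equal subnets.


New prefix = 20 + 3 = 23
Each subnet has 512 addresses
  62.214.144.0/23
  62.214.146.0/23
  62.214.148.0/23
  62.214.150.0/23
  62.214.152.0/23
  62.214.154.0/23
  62.214.156.0/23
  62.214.158.0/23
Subnets: 62.214.144.0/23, 62.214.146.0/23, 62.214.148.0/23, 62.214.150.0/23, 62.214.152.0/23, 62.214.154.0/23, 62.214.156.0/23, 62.214.158.0/23


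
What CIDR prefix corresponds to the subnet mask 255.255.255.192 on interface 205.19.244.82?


Binary: 11111111.11111111.11111111.11000000
Count leading 1s
Prefix: /26


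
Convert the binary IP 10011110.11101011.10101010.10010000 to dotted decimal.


10011110 = 158
11101011 = 235
10101010 = 170
10010000 = 144
IP: 158.235.170.144


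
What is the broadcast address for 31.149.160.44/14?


Network: 31.148.0.0/14
Host bits = 18
Set all host bits to 1:
Broadcast: 31.151.255.255


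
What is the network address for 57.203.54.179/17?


IP:   00111001.11001011.00110110.10110011
Mask: 11111111.11111111.10000000.00000000
AND operation:
Net:  00111001.11001011.00000000.00000000
Network: 57.203.0.0/17


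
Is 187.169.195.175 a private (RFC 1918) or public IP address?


RFC 1918 private ranges:
  10.0.0.0/8 (10.0.0.0 - 10.255.255.255)
  172.16.0.0/12 (172.16.0.0 - 172.31.255.255)
  192.168.0.0/16 (192.168.0.0 - 192.168.255.255)
Public (not in any RFC 1918 range)


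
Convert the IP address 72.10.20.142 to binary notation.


72 = 01001000
10 = 00001010
20 = 00010100
142 = 10001110
Binary: 01001000.00001010.00010100.10001110


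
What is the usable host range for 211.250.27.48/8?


Network: 211.0.0.0
Broadcast: 211.255.255.255
First usable = network + 1
Last usable = broadcast - 1
Range: 211.0.0.1 to 211.255.255.254


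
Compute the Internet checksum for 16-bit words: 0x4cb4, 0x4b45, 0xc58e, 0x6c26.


Sum all words (with carry folding):
+ 0x4cb4 = 0x4cb4
+ 0x4b45 = 0x97f9
+ 0xc58e = 0x5d88
+ 0x6c26 = 0xc9ae
One's complement: ~0xc9ae
Checksum = 0x3651


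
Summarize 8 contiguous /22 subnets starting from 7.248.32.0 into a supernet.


Original prefix: /22
Number of subnets: 8 = 2^3
New prefix = 22 - 3 = 19
Supernet: 7.248.32.0/19


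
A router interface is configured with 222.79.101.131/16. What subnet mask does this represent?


/16 means 16 network bits, 16 host bits
Binary: 11111111111111110000000000000000
Mask: 255.255.0.0


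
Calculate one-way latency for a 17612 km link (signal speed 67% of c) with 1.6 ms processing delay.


Speed = 0.67 * 3e5 km/s = 201000 km/s
Propagation delay = 17612 / 201000 = 0.0876 s = 87.6219 ms
Processing delay = 1.6 ms
Total one-way latency = 89.2219 ms


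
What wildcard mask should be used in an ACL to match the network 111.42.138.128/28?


Subnet mask: 255.255.255.240
Wildcard = 255.255.255.255 - subnet mask
255 - 255 = 0
255 - 255 = 0
255 - 255 = 0
255 - 240 = 15
Wildcard: 0.0.0.15


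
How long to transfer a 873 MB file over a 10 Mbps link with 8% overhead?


Effective throughput = 10 * (1 - 8/100) = 9.2 Mbps
File size in Mb = 873 * 8 = 6984 Mb
Time = 6984 / 9.2
Time = 759.1304 seconds


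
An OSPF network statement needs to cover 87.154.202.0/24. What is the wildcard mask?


Subnet mask: 255.255.255.0
Wildcard = 255.255.255.255 - subnet mask
255 - 255 = 0
255 - 255 = 0
255 - 255 = 0
255 - 0 = 255
Wildcard: 0.0.0.255


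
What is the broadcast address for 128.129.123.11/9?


Network: 128.128.0.0/9
Host bits = 23
Set all host bits to 1:
Broadcast: 128.255.255.255


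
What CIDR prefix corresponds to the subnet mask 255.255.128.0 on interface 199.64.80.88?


Binary: 11111111.11111111.10000000.00000000
Count leading 1s
Prefix: /17


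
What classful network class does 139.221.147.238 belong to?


First octet: 139
Binary: 10001011
10xxxxxx -> Class B (128-191)
Class B, default mask 255.255.0.0 (/16)


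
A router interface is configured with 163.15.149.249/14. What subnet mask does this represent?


/14 means 14 network bits, 18 host bits
Binary: 11111111111111000000000000000000
Mask: 255.252.0.0


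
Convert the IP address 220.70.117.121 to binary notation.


220 = 11011100
70 = 01000110
117 = 01110101
121 = 01111001
Binary: 11011100.01000110.01110101.01111001


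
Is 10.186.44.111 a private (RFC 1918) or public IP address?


RFC 1918 private ranges:
  10.0.0.0/8 (10.0.0.0 - 10.255.255.255)
  172.16.0.0/12 (172.16.0.0 - 172.31.255.255)
  192.168.0.0/16 (192.168.0.0 - 192.168.255.255)
Private (in 10.0.0.0/8)


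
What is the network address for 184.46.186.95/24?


IP:   10111000.00101110.10111010.01011111
Mask: 11111111.11111111.11111111.00000000
AND operation:
Net:  10111000.00101110.10111010.00000000
Network: 184.46.186.0/24


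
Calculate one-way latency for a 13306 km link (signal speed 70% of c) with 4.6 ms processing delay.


Speed = 0.7 * 3e5 km/s = 210000 km/s
Propagation delay = 13306 / 210000 = 0.0634 s = 63.3619 ms
Processing delay = 4.6 ms
Total one-way latency = 67.9619 ms


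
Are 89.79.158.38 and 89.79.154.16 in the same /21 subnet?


Mask: 255.255.248.0
89.79.158.38 AND mask = 89.79.152.0
89.79.154.16 AND mask = 89.79.152.0
Yes, same subnet (89.79.152.0)


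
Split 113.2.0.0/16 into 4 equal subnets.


New prefix = 16 + 2 = 18
Each subnet has 16384 addresses
  113.2.0.0/18
  113.2.64.0/18
  113.2.128.0/18
  113.2.192.0/18
Subnets: 113.2.0.0/18, 113.2.64.0/18, 113.2.128.0/18, 113.2.192.0/18


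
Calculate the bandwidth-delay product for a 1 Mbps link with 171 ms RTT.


BDP = bandwidth * RTT
= 1 Mbps * 171 ms
= 1 * 1e6 * 171 / 1000 bits
= 171000 bits
= 21375 bytes
= 20.874 KB
BDP = 171000 bits (21375 bytes)


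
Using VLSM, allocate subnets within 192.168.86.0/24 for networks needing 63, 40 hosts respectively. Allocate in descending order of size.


63 hosts -> /25 (126 usable): 192.168.86.0/25
40 hosts -> /26 (62 usable): 192.168.86.128/26
Allocation: 192.168.86.0/25 (63 hosts, 126 usable); 192.168.86.128/26 (40 hosts, 62 usable)


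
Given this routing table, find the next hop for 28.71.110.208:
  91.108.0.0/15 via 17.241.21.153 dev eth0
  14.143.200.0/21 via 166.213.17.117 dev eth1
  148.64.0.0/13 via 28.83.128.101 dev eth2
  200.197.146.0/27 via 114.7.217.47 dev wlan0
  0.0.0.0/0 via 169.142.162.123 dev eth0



Longest prefix match for 28.71.110.208:
  /15 91.108.0.0: no
  /21 14.143.200.0: no
  /13 148.64.0.0: no
  /27 200.197.146.0: no
  /0 0.0.0.0: MATCH
Selected: next-hop 169.142.162.123 via eth0 (matched /0)


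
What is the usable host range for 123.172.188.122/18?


Network: 123.172.128.0
Broadcast: 123.172.191.255
First usable = network + 1
Last usable = broadcast - 1
Range: 123.172.128.1 to 123.172.191.254


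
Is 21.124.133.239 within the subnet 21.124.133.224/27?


Subnet network: 21.124.133.224
Test IP AND mask: 21.124.133.224
Yes, 21.124.133.239 is in 21.124.133.224/27


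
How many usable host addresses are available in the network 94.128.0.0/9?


Host bits = 32 - 9 = 23
Total addresses = 2^23 = 8388608
Usable = total - 2 (network and broadcast)
Usable hosts: 8388606


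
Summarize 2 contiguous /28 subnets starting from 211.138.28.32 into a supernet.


Original prefix: /28
Number of subnets: 2 = 2^1
New prefix = 28 - 1 = 27
Supernet: 211.138.28.32/27


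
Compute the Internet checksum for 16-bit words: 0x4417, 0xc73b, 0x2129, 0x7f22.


Sum all words (with carry folding):
+ 0x4417 = 0x4417
+ 0xc73b = 0x0b53
+ 0x2129 = 0x2c7c
+ 0x7f22 = 0xab9e
One's complement: ~0xab9e
Checksum = 0x5461


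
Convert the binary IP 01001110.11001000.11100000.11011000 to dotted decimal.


01001110 = 78
11001000 = 200
11100000 = 224
11011000 = 216
IP: 78.200.224.216


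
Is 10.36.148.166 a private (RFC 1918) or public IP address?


RFC 1918 private ranges:
  10.0.0.0/8 (10.0.0.0 - 10.255.255.255)
  172.16.0.0/12 (172.16.0.0 - 172.31.255.255)
  192.168.0.0/16 (192.168.0.0 - 192.168.255.255)
Private (in 10.0.0.0/8)


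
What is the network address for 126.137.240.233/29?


IP:   01111110.10001001.11110000.11101001
Mask: 11111111.11111111.11111111.11111000
AND operation:
Net:  01111110.10001001.11110000.11101000
Network: 126.137.240.232/29


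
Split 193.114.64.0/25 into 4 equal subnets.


New prefix = 25 + 2 = 27
Each subnet has 32 addresses
  193.114.64.0/27
  193.114.64.32/27
  193.114.64.64/27
  193.114.64.96/27
Subnets: 193.114.64.0/27, 193.114.64.32/27, 193.114.64.64/27, 193.114.64.96/27


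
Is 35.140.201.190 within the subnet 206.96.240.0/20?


Subnet network: 206.96.240.0
Test IP AND mask: 35.140.192.0
No, 35.140.201.190 is not in 206.96.240.0/20


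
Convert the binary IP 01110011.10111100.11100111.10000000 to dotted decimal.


01110011 = 115
10111100 = 188
11100111 = 231
10000000 = 128
IP: 115.188.231.128


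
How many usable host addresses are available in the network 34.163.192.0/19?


Host bits = 32 - 19 = 13
Total addresses = 2^13 = 8192
Usable = total - 2 (network and broadcast)
Usable hosts: 8190


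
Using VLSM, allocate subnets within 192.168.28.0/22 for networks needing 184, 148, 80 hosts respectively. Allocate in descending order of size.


184 hosts -> /24 (254 usable): 192.168.28.0/24
148 hosts -> /24 (254 usable): 192.168.29.0/24
80 hosts -> /25 (126 usable): 192.168.30.0/25
Allocation: 192.168.28.0/24 (184 hosts, 254 usable); 192.168.29.0/24 (148 hosts, 254 usable); 192.168.30.0/25 (80 hosts, 126 usable)


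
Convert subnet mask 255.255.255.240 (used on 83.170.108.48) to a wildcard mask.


Subnet mask: 255.255.255.240
Wildcard = 255.255.255.255 - subnet mask
255 - 255 = 0
255 - 255 = 0
255 - 255 = 0
255 - 240 = 15
Wildcard: 0.0.0.15


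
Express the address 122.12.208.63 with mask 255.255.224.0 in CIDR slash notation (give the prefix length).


Binary: 11111111.11111111.11100000.00000000
Count leading 1s
Prefix: /19


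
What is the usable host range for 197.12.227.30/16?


Network: 197.12.0.0
Broadcast: 197.12.255.255
First usable = network + 1
Last usable = broadcast - 1
Range: 197.12.0.1 to 197.12.255.254


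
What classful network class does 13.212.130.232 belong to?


First octet: 13
Binary: 00001101
0xxxxxxx -> Class A (1-126)
Class A, default mask 255.0.0.0 (/8)


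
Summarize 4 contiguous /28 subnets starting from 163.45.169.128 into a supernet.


Original prefix: /28
Number of subnets: 4 = 2^2
New prefix = 28 - 2 = 26
Supernet: 163.45.169.128/26


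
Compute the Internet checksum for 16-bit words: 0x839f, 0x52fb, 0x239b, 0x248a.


Sum all words (with carry folding):
+ 0x839f = 0x839f
+ 0x52fb = 0xd69a
+ 0x239b = 0xfa35
+ 0x248a = 0x1ec0
One's complement: ~0x1ec0
Checksum = 0xe13f


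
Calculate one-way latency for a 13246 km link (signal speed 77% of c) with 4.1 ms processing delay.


Speed = 0.77 * 3e5 km/s = 231000 km/s
Propagation delay = 13246 / 231000 = 0.0573 s = 57.342 ms
Processing delay = 4.1 ms
Total one-way latency = 61.442 ms


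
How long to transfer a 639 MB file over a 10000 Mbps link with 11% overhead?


Effective throughput = 10000 * (1 - 11/100) = 8900 Mbps
File size in Mb = 639 * 8 = 5112 Mb
Time = 5112 / 8900
Time = 0.5744 seconds


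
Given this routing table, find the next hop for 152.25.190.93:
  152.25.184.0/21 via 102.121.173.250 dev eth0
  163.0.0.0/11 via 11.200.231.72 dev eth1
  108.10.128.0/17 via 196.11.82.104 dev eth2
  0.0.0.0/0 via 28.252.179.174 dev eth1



Longest prefix match for 152.25.190.93:
  /21 152.25.184.0: MATCH
  /11 163.0.0.0: no
  /17 108.10.128.0: no
  /0 0.0.0.0: MATCH
Selected: next-hop 102.121.173.250 via eth0 (matched /21)


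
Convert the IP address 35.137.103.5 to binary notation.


35 = 00100011
137 = 10001001
103 = 01100111
5 = 00000101
Binary: 00100011.10001001.01100111.00000101


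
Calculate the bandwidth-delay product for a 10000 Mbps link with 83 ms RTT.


BDP = bandwidth * RTT
= 10000 Mbps * 83 ms
= 10000 * 1e6 * 83 / 1000 bits
= 830000000 bits
= 103750000 bytes
= 101318.3594 KB
BDP = 830000000 bits (103750000 bytes)


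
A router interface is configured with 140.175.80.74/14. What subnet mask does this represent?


/14 means 14 network bits, 18 host bits
Binary: 11111111111111000000000000000000
Mask: 255.252.0.0


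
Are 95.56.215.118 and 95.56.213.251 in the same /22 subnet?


Mask: 255.255.252.0
95.56.215.118 AND mask = 95.56.212.0
95.56.213.251 AND mask = 95.56.212.0
Yes, same subnet (95.56.212.0)


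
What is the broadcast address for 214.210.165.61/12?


Network: 214.208.0.0/12
Host bits = 20
Set all host bits to 1:
Broadcast: 214.223.255.255


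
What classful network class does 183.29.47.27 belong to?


First octet: 183
Binary: 10110111
10xxxxxx -> Class B (128-191)
Class B, default mask 255.255.0.0 (/16)


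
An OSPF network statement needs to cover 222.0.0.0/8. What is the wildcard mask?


Subnet mask: 255.0.0.0
Wildcard = 255.255.255.255 - subnet mask
255 - 255 = 0
255 - 0 = 255
255 - 0 = 255
255 - 0 = 255
Wildcard: 0.255.255.255


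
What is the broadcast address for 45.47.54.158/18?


Network: 45.47.0.0/18
Host bits = 14
Set all host bits to 1:
Broadcast: 45.47.63.255


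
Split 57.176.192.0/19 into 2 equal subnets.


New prefix = 19 + 1 = 20
Each subnet has 4096 addresses
  57.176.192.0/20
  57.176.208.0/20
Subnets: 57.176.192.0/20, 57.176.208.0/20


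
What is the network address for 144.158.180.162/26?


IP:   10010000.10011110.10110100.10100010
Mask: 11111111.11111111.11111111.11000000
AND operation:
Net:  10010000.10011110.10110100.10000000
Network: 144.158.180.128/26


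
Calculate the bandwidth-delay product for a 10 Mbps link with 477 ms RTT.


BDP = bandwidth * RTT
= 10 Mbps * 477 ms
= 10 * 1e6 * 477 / 1000 bits
= 4770000 bits
= 596250 bytes
= 582.2754 KB
BDP = 4770000 bits (596250 bytes)


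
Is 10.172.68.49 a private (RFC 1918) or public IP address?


RFC 1918 private ranges:
  10.0.0.0/8 (10.0.0.0 - 10.255.255.255)
  172.16.0.0/12 (172.16.0.0 - 172.31.255.255)
  192.168.0.0/16 (192.168.0.0 - 192.168.255.255)
Private (in 10.0.0.0/8)


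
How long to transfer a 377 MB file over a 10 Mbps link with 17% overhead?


Effective throughput = 10 * (1 - 17/100) = 8.3 Mbps
File size in Mb = 377 * 8 = 3016 Mb
Time = 3016 / 8.3
Time = 363.3735 seconds


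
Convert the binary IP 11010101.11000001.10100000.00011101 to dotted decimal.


11010101 = 213
11000001 = 193
10100000 = 160
00011101 = 29
IP: 213.193.160.29


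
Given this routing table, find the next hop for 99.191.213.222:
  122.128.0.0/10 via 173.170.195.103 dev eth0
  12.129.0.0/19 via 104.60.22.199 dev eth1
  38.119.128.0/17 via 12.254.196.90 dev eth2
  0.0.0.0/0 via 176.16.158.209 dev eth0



Longest prefix match for 99.191.213.222:
  /10 122.128.0.0: no
  /19 12.129.0.0: no
  /17 38.119.128.0: no
  /0 0.0.0.0: MATCH
Selected: next-hop 176.16.158.209 via eth0 (matched /0)


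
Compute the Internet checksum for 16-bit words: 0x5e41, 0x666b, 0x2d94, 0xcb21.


Sum all words (with carry folding):
+ 0x5e41 = 0x5e41
+ 0x666b = 0xc4ac
+ 0x2d94 = 0xf240
+ 0xcb21 = 0xbd62
One's complement: ~0xbd62
Checksum = 0x429d


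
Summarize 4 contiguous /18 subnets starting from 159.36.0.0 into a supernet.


Original prefix: /18
Number of subnets: 4 = 2^2
New prefix = 18 - 2 = 16
Supernet: 159.36.0.0/16


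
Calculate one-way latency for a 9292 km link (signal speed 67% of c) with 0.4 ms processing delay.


Speed = 0.67 * 3e5 km/s = 201000 km/s
Propagation delay = 9292 / 201000 = 0.0462 s = 46.2289 ms
Processing delay = 0.4 ms
Total one-way latency = 46.6289 ms


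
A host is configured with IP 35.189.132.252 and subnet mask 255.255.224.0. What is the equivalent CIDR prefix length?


Binary: 11111111.11111111.11100000.00000000
Count leading 1s
Prefix: /19


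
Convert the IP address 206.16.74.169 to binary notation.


206 = 11001110
16 = 00010000
74 = 01001010
169 = 10101001
Binary: 11001110.00010000.01001010.10101001


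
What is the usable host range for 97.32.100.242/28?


Network: 97.32.100.240
Broadcast: 97.32.100.255
First usable = network + 1
Last usable = broadcast - 1
Range: 97.32.100.241 to 97.32.100.254


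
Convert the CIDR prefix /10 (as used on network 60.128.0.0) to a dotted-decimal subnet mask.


/10 means 10 network bits, 22 host bits
Binary: 11111111110000000000000000000000
Mask: 255.192.0.0


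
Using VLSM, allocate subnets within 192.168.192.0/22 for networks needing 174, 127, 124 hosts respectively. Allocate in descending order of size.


174 hosts -> /24 (254 usable): 192.168.192.0/24
127 hosts -> /24 (254 usable): 192.168.193.0/24
124 hosts -> /25 (126 usable): 192.168.194.0/25
Allocation: 192.168.192.0/24 (174 hosts, 254 usable); 192.168.193.0/24 (127 hosts, 254 usable); 192.168.194.0/25 (124 hosts, 126 usable)


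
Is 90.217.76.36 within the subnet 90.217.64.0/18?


Subnet network: 90.217.64.0
Test IP AND mask: 90.217.64.0
Yes, 90.217.76.36 is in 90.217.64.0/18


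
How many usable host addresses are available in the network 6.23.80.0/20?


Host bits = 32 - 20 = 12
Total addresses = 2^12 = 4096
Usable = total - 2 (network and broadcast)
Usable hosts: 4094


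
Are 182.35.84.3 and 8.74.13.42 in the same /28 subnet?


Mask: 255.255.255.240
182.35.84.3 AND mask = 182.35.84.0
8.74.13.42 AND mask = 8.74.13.32
No, different subnets (182.35.84.0 vs 8.74.13.32)


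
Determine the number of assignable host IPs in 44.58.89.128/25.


Host bits = 32 - 25 = 7
Total addresses = 2^7 = 128
Usable = total - 2 (network and broadcast)
Usable hosts: 126


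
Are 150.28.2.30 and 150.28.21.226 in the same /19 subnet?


Mask: 255.255.224.0
150.28.2.30 AND mask = 150.28.0.0
150.28.21.226 AND mask = 150.28.0.0
Yes, same subnet (150.28.0.0)


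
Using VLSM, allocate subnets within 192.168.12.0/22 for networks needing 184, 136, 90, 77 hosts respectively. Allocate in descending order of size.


184 hosts -> /24 (254 usable): 192.168.12.0/24
136 hosts -> /24 (254 usable): 192.168.13.0/24
90 hosts -> /25 (126 usable): 192.168.14.0/25
77 hosts -> /25 (126 usable): 192.168.14.128/25
Allocation: 192.168.12.0/24 (184 hosts, 254 usable); 192.168.13.0/24 (136 hosts, 254 usable); 192.168.14.0/25 (90 hosts, 126 usable); 192.168.14.128/25 (77 hosts, 126 usable)


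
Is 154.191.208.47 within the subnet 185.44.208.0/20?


Subnet network: 185.44.208.0
Test IP AND mask: 154.191.208.0
No, 154.191.208.47 is not in 185.44.208.0/20


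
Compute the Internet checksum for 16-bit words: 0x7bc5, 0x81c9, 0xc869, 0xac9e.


Sum all words (with carry folding):
+ 0x7bc5 = 0x7bc5
+ 0x81c9 = 0xfd8e
+ 0xc869 = 0xc5f8
+ 0xac9e = 0x7297
One's complement: ~0x7297
Checksum = 0x8d68


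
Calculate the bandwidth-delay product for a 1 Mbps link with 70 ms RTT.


BDP = bandwidth * RTT
= 1 Mbps * 70 ms
= 1 * 1e6 * 70 / 1000 bits
= 70000 bits
= 8750 bytes
= 8.5449 KB
BDP = 70000 bits (8750 bytes)


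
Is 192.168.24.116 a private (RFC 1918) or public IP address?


RFC 1918 private ranges:
  10.0.0.0/8 (10.0.0.0 - 10.255.255.255)
  172.16.0.0/12 (172.16.0.0 - 172.31.255.255)
  192.168.0.0/16 (192.168.0.0 - 192.168.255.255)
Private (in 192.168.0.0/16)


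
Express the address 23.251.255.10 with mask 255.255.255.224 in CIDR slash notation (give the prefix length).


Binary: 11111111.11111111.11111111.11100000
Count leading 1s
Prefix: /27


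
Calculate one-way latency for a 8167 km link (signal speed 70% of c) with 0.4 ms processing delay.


Speed = 0.7 * 3e5 km/s = 210000 km/s
Propagation delay = 8167 / 210000 = 0.0389 s = 38.8905 ms
Processing delay = 0.4 ms
Total one-way latency = 39.2905 ms


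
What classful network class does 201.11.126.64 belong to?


First octet: 201
Binary: 11001001
110xxxxx -> Class C (192-223)
Class C, default mask 255.255.255.0 (/24)


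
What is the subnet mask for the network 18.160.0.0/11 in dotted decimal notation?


/11 means 11 network bits, 21 host bits
Binary: 11111111111000000000000000000000
Mask: 255.224.0.0


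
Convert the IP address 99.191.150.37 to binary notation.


99 = 01100011
191 = 10111111
150 = 10010110
37 = 00100101
Binary: 01100011.10111111.10010110.00100101


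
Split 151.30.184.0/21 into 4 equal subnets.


New prefix = 21 + 2 = 23
Each subnet has 512 addresses
  151.30.184.0/23
  151.30.186.0/23
  151.30.188.0/23
  151.30.190.0/23
Subnets: 151.30.184.0/23, 151.30.186.0/23, 151.30.188.0/23, 151.30.190.0/23


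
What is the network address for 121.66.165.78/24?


IP:   01111001.01000010.10100101.01001110
Mask: 11111111.11111111.11111111.00000000
AND operation:
Net:  01111001.01000010.10100101.00000000
Network: 121.66.165.0/24


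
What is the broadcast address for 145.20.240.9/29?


Network: 145.20.240.8/29
Host bits = 3
Set all host bits to 1:
Broadcast: 145.20.240.15


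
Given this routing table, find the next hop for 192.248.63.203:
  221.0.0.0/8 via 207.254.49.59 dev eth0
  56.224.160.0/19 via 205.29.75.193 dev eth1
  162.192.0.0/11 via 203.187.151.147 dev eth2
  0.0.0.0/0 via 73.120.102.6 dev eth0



Longest prefix match for 192.248.63.203:
  /8 221.0.0.0: no
  /19 56.224.160.0: no
  /11 162.192.0.0: no
  /0 0.0.0.0: MATCH
Selected: next-hop 73.120.102.6 via eth0 (matched /0)


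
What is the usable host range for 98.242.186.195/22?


Network: 98.242.184.0
Broadcast: 98.242.187.255
First usable = network + 1
Last usable = broadcast - 1
Range: 98.242.184.1 to 98.242.187.254


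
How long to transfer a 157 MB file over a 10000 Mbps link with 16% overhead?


Effective throughput = 10000 * (1 - 16/100) = 8400 Mbps
File size in Mb = 157 * 8 = 1256 Mb
Time = 1256 / 8400
Time = 0.1495 seconds


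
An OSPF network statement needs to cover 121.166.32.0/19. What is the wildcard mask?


Subnet mask: 255.255.224.0
Wildcard = 255.255.255.255 - subnet mask
255 - 255 = 0
255 - 255 = 0
255 - 224 = 31
255 - 0 = 255
Wildcard: 0.0.31.255


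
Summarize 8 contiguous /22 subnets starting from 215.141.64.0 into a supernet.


Original prefix: /22
Number of subnets: 8 = 2^3
New prefix = 22 - 3 = 19
Supernet: 215.141.64.0/19


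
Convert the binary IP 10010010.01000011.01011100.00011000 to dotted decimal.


10010010 = 146
01000011 = 67
01011100 = 92
00011000 = 24
IP: 146.67.92.24


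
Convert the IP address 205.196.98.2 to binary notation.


205 = 11001101
196 = 11000100
98 = 01100010
2 = 00000010
Binary: 11001101.11000100.01100010.00000010


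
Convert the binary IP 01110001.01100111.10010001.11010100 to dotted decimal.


01110001 = 113
01100111 = 103
10010001 = 145
11010100 = 212
IP: 113.103.145.212


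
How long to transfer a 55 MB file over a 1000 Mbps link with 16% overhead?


Effective throughput = 1000 * (1 - 16/100) = 840 Mbps
File size in Mb = 55 * 8 = 440 Mb
Time = 440 / 840
Time = 0.5238 seconds


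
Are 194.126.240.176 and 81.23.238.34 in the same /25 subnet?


Mask: 255.255.255.128
194.126.240.176 AND mask = 194.126.240.128
81.23.238.34 AND mask = 81.23.238.0
No, different subnets (194.126.240.128 vs 81.23.238.0)


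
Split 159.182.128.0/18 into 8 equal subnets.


New prefix = 18 + 3 = 21
Each subnet has 2048 addresses
  159.182.128.0/21
  159.182.136.0/21
  159.182.144.0/21
  159.182.152.0/21
  159.182.160.0/21
  159.182.168.0/21
  159.182.176.0/21
  159.182.184.0/21
Subnets: 159.182.128.0/21, 159.182.136.0/21, 159.182.144.0/21, 159.182.152.0/21, 159.182.160.0/21, 159.182.168.0/21, 159.182.176.0/21, 159.182.184.0/21


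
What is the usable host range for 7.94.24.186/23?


Network: 7.94.24.0
Broadcast: 7.94.25.255
First usable = network + 1
Last usable = broadcast - 1
Range: 7.94.24.1 to 7.94.25.254


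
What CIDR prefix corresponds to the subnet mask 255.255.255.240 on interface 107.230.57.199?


Binary: 11111111.11111111.11111111.11110000
Count leading 1s
Prefix: /28


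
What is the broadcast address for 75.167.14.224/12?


Network: 75.160.0.0/12
Host bits = 20
Set all host bits to 1:
Broadcast: 75.175.255.255


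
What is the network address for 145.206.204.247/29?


IP:   10010001.11001110.11001100.11110111
Mask: 11111111.11111111.11111111.11111000
AND operation:
Net:  10010001.11001110.11001100.11110000
Network: 145.206.204.240/29


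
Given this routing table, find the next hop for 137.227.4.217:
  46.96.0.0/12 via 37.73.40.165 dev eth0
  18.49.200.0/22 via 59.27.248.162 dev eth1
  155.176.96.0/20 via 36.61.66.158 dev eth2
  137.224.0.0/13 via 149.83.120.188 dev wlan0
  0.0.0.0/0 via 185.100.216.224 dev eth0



Longest prefix match for 137.227.4.217:
  /12 46.96.0.0: no
  /22 18.49.200.0: no
  /20 155.176.96.0: no
  /13 137.224.0.0: MATCH
  /0 0.0.0.0: MATCH
Selected: next-hop 149.83.120.188 via wlan0 (matched /13)


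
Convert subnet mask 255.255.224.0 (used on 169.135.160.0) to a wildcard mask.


Subnet mask: 255.255.224.0
Wildcard = 255.255.255.255 - subnet mask
255 - 255 = 0
255 - 255 = 0
255 - 224 = 31
255 - 0 = 255
Wildcard: 0.0.31.255


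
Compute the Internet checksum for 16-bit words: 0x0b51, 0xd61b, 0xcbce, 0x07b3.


Sum all words (with carry folding):
+ 0x0b51 = 0x0b51
+ 0xd61b = 0xe16c
+ 0xcbce = 0xad3b
+ 0x07b3 = 0xb4ee
One's complement: ~0xb4ee
Checksum = 0x4b11


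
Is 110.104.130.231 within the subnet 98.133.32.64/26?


Subnet network: 98.133.32.64
Test IP AND mask: 110.104.130.192
No, 110.104.130.231 is not in 98.133.32.64/26


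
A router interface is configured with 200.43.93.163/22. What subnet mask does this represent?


/22 means 22 network bits, 10 host bits
Binary: 11111111111111111111110000000000
Mask: 255.255.252.0


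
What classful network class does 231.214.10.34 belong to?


First octet: 231
Binary: 11100111
1110xxxx -> Class D (224-239)
Class D (multicast), default mask N/A


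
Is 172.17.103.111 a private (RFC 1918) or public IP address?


RFC 1918 private ranges:
  10.0.0.0/8 (10.0.0.0 - 10.255.255.255)
  172.16.0.0/12 (172.16.0.0 - 172.31.255.255)
  192.168.0.0/16 (192.168.0.0 - 192.168.255.255)
Private (in 172.16.0.0/12)


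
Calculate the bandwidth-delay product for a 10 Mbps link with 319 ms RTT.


BDP = bandwidth * RTT
= 10 Mbps * 319 ms
= 10 * 1e6 * 319 / 1000 bits
= 3190000 bits
= 398750 bytes
= 389.4043 KB
BDP = 3190000 bits (398750 bytes)


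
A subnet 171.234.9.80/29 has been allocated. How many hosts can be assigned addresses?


Host bits = 32 - 29 = 3
Total addresses = 2^3 = 8
Usable = total - 2 (network and broadcast)
Usable hosts: 6


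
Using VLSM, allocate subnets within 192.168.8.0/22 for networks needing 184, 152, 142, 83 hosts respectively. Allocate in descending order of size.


184 hosts -> /24 (254 usable): 192.168.8.0/24
152 hosts -> /24 (254 usable): 192.168.9.0/24
142 hosts -> /24 (254 usable): 192.168.10.0/24
83 hosts -> /25 (126 usable): 192.168.11.0/25
Allocation: 192.168.8.0/24 (184 hosts, 254 usable); 192.168.9.0/24 (152 hosts, 254 usable); 192.168.10.0/24 (142 hosts, 254 usable); 192.168.11.0/25 (83 hosts, 126 usable)


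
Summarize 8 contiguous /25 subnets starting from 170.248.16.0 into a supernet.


Original prefix: /25
Number of subnets: 8 = 2^3
New prefix = 25 - 3 = 22
Supernet: 170.248.16.0/22


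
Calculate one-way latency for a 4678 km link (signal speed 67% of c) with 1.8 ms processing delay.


Speed = 0.67 * 3e5 km/s = 201000 km/s
Propagation delay = 4678 / 201000 = 0.0233 s = 23.2736 ms
Processing delay = 1.8 ms
Total one-way latency = 25.0736 ms


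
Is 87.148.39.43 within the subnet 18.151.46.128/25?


Subnet network: 18.151.46.128
Test IP AND mask: 87.148.39.0
No, 87.148.39.43 is not in 18.151.46.128/25


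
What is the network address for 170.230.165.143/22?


IP:   10101010.11100110.10100101.10001111
Mask: 11111111.11111111.11111100.00000000
AND operation:
Net:  10101010.11100110.10100100.00000000
Network: 170.230.164.0/22


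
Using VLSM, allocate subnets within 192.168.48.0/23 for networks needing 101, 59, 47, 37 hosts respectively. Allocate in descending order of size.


101 hosts -> /25 (126 usable): 192.168.48.0/25
59 hosts -> /26 (62 usable): 192.168.48.128/26
47 hosts -> /26 (62 usable): 192.168.48.192/26
37 hosts -> /26 (62 usable): 192.168.49.0/26
Allocation: 192.168.48.0/25 (101 hosts, 126 usable); 192.168.48.128/26 (59 hosts, 62 usable); 192.168.48.192/26 (47 hosts, 62 usable); 192.168.49.0/26 (37 hosts, 62 usable)


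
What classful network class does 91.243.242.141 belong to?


First octet: 91
Binary: 01011011
0xxxxxxx -> Class A (1-126)
Class A, default mask 255.0.0.0 (/8)


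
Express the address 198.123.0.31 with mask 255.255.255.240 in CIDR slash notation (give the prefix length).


Binary: 11111111.11111111.11111111.11110000
Count leading 1s
Prefix: /28


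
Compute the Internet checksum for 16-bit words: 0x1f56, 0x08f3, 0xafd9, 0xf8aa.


Sum all words (with carry folding):
+ 0x1f56 = 0x1f56
+ 0x08f3 = 0x2849
+ 0xafd9 = 0xd822
+ 0xf8aa = 0xd0cd
One's complement: ~0xd0cd
Checksum = 0x2f32


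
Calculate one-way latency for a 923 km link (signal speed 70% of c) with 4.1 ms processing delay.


Speed = 0.7 * 3e5 km/s = 210000 km/s
Propagation delay = 923 / 210000 = 0.0044 s = 4.3952 ms
Processing delay = 4.1 ms
Total one-way latency = 8.4952 ms


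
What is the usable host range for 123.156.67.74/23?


Network: 123.156.66.0
Broadcast: 123.156.67.255
First usable = network + 1
Last usable = broadcast - 1
Range: 123.156.66.1 to 123.156.67.254


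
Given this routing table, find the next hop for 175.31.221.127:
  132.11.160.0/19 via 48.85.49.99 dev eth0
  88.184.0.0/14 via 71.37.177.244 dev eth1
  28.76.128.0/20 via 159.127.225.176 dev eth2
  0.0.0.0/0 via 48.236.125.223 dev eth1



Longest prefix match for 175.31.221.127:
  /19 132.11.160.0: no
  /14 88.184.0.0: no
  /20 28.76.128.0: no
  /0 0.0.0.0: MATCH
Selected: next-hop 48.236.125.223 via eth1 (matched /0)


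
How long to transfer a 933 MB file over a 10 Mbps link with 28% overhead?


Effective throughput = 10 * (1 - 28/100) = 7.2 Mbps
File size in Mb = 933 * 8 = 7464 Mb
Time = 7464 / 7.2
Time = 1036.6667 seconds


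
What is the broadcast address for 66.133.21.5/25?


Network: 66.133.21.0/25
Host bits = 7
Set all host bits to 1:
Broadcast: 66.133.21.127


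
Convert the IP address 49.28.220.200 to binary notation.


49 = 00110001
28 = 00011100
220 = 11011100
200 = 11001000
Binary: 00110001.00011100.11011100.11001000


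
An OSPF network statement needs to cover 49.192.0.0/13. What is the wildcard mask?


Subnet mask: 255.248.0.0
Wildcard = 255.255.255.255 - subnet mask
255 - 255 = 0
255 - 248 = 7
255 - 0 = 255
255 - 0 = 255
Wildcard: 0.7.255.255


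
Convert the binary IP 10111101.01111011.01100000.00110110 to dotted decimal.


10111101 = 189
01111011 = 123
01100000 = 96
00110110 = 54
IP: 189.123.96.54


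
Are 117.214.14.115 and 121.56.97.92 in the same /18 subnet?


Mask: 255.255.192.0
117.214.14.115 AND mask = 117.214.0.0
121.56.97.92 AND mask = 121.56.64.0
No, different subnets (117.214.0.0 vs 121.56.64.0)


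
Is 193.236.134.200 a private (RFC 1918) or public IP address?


RFC 1918 private ranges:
  10.0.0.0/8 (10.0.0.0 - 10.255.255.255)
  172.16.0.0/12 (172.16.0.0 - 172.31.255.255)
  192.168.0.0/16 (192.168.0.0 - 192.168.255.255)
Public (not in any RFC 1918 range)


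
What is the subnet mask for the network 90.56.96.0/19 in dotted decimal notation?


/19 means 19 network bits, 13 host bits
Binary: 11111111111111111110000000000000
Mask: 255.255.224.0


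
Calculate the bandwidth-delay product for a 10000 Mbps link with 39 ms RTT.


BDP = bandwidth * RTT
= 10000 Mbps * 39 ms
= 10000 * 1e6 * 39 / 1000 bits
= 390000000 bits
= 48750000 bytes
= 47607.4219 KB
BDP = 390000000 bits (48750000 bytes)


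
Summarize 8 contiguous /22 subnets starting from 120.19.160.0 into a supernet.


Original prefix: /22
Number of subnets: 8 = 2^3
New prefix = 22 - 3 = 19
Supernet: 120.19.160.0/19


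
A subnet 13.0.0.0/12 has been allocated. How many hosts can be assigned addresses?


Host bits = 32 - 12 = 20
Total addresses = 2^20 = 1048576
Usable = total - 2 (network and broadcast)
Usable hosts: 1048574


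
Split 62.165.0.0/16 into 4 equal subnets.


New prefix = 16 + 2 = 18
Each subnet has 16384 addresses
  62.165.0.0/18
  62.165.64.0/18
  62.165.128.0/18
  62.165.192.0/18
Subnets: 62.165.0.0/18, 62.165.64.0/18, 62.165.128.0/18, 62.165.192.0/18


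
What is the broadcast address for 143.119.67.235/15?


Network: 143.118.0.0/15
Host bits = 17
Set all host bits to 1:
Broadcast: 143.119.255.255


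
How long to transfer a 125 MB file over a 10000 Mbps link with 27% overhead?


Effective throughput = 10000 * (1 - 27/100) = 7300 Mbps
File size in Mb = 125 * 8 = 1000 Mb
Time = 1000 / 7300
Time = 0.137 seconds


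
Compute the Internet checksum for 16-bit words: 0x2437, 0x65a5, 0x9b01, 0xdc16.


Sum all words (with carry folding):
+ 0x2437 = 0x2437
+ 0x65a5 = 0x89dc
+ 0x9b01 = 0x24de
+ 0xdc16 = 0x00f5
One's complement: ~0x00f5
Checksum = 0xff0a


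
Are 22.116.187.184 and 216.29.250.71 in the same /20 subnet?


Mask: 255.255.240.0
22.116.187.184 AND mask = 22.116.176.0
216.29.250.71 AND mask = 216.29.240.0
No, different subnets (22.116.176.0 vs 216.29.240.0)


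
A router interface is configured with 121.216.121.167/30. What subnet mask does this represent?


/30 means 30 network bits, 2 host bits
Binary: 11111111111111111111111111111100
Mask: 255.255.255.252


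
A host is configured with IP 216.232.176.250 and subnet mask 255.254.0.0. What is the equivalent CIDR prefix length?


Binary: 11111111.11111110.00000000.00000000
Count leading 1s
Prefix: /15


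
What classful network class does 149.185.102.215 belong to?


First octet: 149
Binary: 10010101
10xxxxxx -> Class B (128-191)
Class B, default mask 255.255.0.0 (/16)


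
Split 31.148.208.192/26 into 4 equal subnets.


New prefix = 26 + 2 = 28
Each subnet has 16 addresses
  31.148.208.192/28
  31.148.208.208/28
  31.148.208.224/28
  31.148.208.240/28
Subnets: 31.148.208.192/28, 31.148.208.208/28, 31.148.208.224/28, 31.148.208.240/28


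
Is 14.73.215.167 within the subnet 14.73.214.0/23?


Subnet network: 14.73.214.0
Test IP AND mask: 14.73.214.0
Yes, 14.73.215.167 is in 14.73.214.0/23


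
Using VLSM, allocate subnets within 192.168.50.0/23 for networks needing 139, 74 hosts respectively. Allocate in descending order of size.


139 hosts -> /24 (254 usable): 192.168.50.0/24
74 hosts -> /25 (126 usable): 192.168.51.0/25
Allocation: 192.168.50.0/24 (139 hosts, 254 usable); 192.168.51.0/25 (74 hosts, 126 usable)


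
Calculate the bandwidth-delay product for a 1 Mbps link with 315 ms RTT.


BDP = bandwidth * RTT
= 1 Mbps * 315 ms
= 1 * 1e6 * 315 / 1000 bits
= 315000 bits
= 39375 bytes
= 38.4521 KB
BDP = 315000 bits (39375 bytes)


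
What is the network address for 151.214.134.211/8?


IP:   10010111.11010110.10000110.11010011
Mask: 11111111.00000000.00000000.00000000
AND operation:
Net:  10010111.00000000.00000000.00000000
Network: 151.0.0.0/8


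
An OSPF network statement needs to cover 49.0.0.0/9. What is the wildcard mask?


Subnet mask: 255.128.0.0
Wildcard = 255.255.255.255 - subnet mask
255 - 255 = 0
255 - 128 = 127
255 - 0 = 255
255 - 0 = 255
Wildcard: 0.127.255.255


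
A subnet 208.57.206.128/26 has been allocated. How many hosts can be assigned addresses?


Host bits = 32 - 26 = 6
Total addresses = 2^6 = 64
Usable = total - 2 (network and broadcast)
Usable hosts: 62


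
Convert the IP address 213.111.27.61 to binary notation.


213 = 11010101
111 = 01101111
27 = 00011011
61 = 00111101
Binary: 11010101.01101111.00011011.00111101


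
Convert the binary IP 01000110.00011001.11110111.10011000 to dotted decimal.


01000110 = 70
00011001 = 25
11110111 = 247
10011000 = 152
IP: 70.25.247.152


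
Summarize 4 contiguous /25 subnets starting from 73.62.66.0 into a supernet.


Original prefix: /25
Number of subnets: 4 = 2^2
New prefix = 25 - 2 = 23
Supernet: 73.62.66.0/23


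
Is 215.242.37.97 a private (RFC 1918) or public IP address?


RFC 1918 private ranges:
  10.0.0.0/8 (10.0.0.0 - 10.255.255.255)
  172.16.0.0/12 (172.16.0.0 - 172.31.255.255)
  192.168.0.0/16 (192.168.0.0 - 192.168.255.255)
Public (not in any RFC 1918 range)


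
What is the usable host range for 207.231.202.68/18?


Network: 207.231.192.0
Broadcast: 207.231.255.255
First usable = network + 1
Last usable = broadcast - 1
Range: 207.231.192.1 to 207.231.255.254


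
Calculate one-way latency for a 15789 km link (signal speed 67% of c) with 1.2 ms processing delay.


Speed = 0.67 * 3e5 km/s = 201000 km/s
Propagation delay = 15789 / 201000 = 0.0786 s = 78.5522 ms
Processing delay = 1.2 ms
Total one-way latency = 79.7522 ms


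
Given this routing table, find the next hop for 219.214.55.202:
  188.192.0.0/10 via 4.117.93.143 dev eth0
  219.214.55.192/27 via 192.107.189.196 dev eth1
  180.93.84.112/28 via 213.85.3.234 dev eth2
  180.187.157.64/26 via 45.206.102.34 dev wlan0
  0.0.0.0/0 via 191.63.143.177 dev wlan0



Longest prefix match for 219.214.55.202:
  /10 188.192.0.0: no
  /27 219.214.55.192: MATCH
  /28 180.93.84.112: no
  /26 180.187.157.64: no
  /0 0.0.0.0: MATCH
Selected: next-hop 192.107.189.196 via eth1 (matched /27)


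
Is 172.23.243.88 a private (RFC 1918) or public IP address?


RFC 1918 private ranges:
  10.0.0.0/8 (10.0.0.0 - 10.255.255.255)
  172.16.0.0/12 (172.16.0.0 - 172.31.255.255)
  192.168.0.0/16 (192.168.0.0 - 192.168.255.255)
Private (in 172.16.0.0/12)


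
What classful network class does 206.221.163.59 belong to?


First octet: 206
Binary: 11001110
110xxxxx -> Class C (192-223)
Class C, default mask 255.255.255.0 (/24)


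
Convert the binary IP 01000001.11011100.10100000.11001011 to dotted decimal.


01000001 = 65
11011100 = 220
10100000 = 160
11001011 = 203
IP: 65.220.160.203


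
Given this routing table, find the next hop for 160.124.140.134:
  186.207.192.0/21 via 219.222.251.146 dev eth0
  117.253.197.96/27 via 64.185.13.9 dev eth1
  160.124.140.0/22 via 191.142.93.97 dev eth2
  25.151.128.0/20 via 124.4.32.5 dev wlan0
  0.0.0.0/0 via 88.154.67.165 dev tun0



Longest prefix match for 160.124.140.134:
  /21 186.207.192.0: no
  /27 117.253.197.96: no
  /22 160.124.140.0: MATCH
  /20 25.151.128.0: no
  /0 0.0.0.0: MATCH
Selected: next-hop 191.142.93.97 via eth2 (matched /22)


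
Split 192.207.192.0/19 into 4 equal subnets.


New prefix = 19 + 2 = 21
Each subnet has 2048 addresses
  192.207.192.0/21
  192.207.200.0/21
  192.207.208.0/21
  192.207.216.0/21
Subnets: 192.207.192.0/21, 192.207.200.0/21, 192.207.208.0/21, 192.207.216.0/21


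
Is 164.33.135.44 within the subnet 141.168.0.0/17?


Subnet network: 141.168.0.0
Test IP AND mask: 164.33.128.0
No, 164.33.135.44 is not in 141.168.0.0/17


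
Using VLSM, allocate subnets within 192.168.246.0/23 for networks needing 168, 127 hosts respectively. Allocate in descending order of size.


168 hosts -> /24 (254 usable): 192.168.246.0/24
127 hosts -> /24 (254 usable): 192.168.247.0/24
Allocation: 192.168.246.0/24 (168 hosts, 254 usable); 192.168.247.0/24 (127 hosts, 254 usable)
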